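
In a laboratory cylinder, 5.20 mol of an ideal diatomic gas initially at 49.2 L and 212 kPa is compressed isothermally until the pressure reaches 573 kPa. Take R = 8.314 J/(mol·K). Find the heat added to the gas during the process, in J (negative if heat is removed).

-10400 J

T₁ = P₁V₁/(nR) = 212×49.2/(5.20×8.314) = 241 K.
Isothermal: T stays 241 K; PV = const ⇒ V₂ = 18.2 L, P₂ = 573 kPa.
ΔU = 0 (ideal gas, T constant).
W = nRT ln(V₂/V₁) = 5.20×8.314×241×ln(0.370) = -10400 J.
Q = ΔU + W = -10400 J.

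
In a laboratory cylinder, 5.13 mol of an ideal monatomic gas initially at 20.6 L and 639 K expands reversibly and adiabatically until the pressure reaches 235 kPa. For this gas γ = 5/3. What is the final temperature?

320 K

P₁ = nRT₁/V₁ = 5.13×8.314×639/20.6 = 1320 kPa.
Adiabatic: T₂/T₁ = (P₂/P₁)^((γ−1)/γ) ⇒ T₂ = 639×(0.178)^0.400 = 320 K; V₂ = 58.1 L.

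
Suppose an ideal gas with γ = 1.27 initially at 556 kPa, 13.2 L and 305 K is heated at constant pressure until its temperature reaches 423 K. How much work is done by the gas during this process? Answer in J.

n = P₁V₁/(RT₁) = 556×13.2/(8.314×305) = 2.89 mol.
Isobaric: P stays 556 kPa; V/T = const ⇒ T₂ = 423 K, V₂ = 18.3 L.
W = PΔV = 556×(18.3−13.2) kPa·L = 2840 J.

2840 J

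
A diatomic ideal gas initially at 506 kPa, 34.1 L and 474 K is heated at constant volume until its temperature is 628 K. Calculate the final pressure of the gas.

Isochoric: V stays 34.1 L; P/T = const ⇒ T₂ = 628 K, P₂ = 670 kPa.

670 kPa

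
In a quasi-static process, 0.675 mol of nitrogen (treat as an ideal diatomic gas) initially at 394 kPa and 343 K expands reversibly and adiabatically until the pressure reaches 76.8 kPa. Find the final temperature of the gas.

215 K

V₁ = nRT₁/P₁ = 0.675×8.314×343/394 = 4.89 L.
Adiabatic: T₂/T₁ = (P₂/P₁)^((γ−1)/γ) ⇒ T₂ = 343×(0.195)^0.286 = 215 K; V₂ = 15.7 L.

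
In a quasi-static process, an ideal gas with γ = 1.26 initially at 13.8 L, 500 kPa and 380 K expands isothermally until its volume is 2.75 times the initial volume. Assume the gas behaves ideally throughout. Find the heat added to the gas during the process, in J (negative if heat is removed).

6980 J

n = P₁V₁/(RT₁) = 500×13.8/(8.314×380) = 2.18 mol.
Isothermal: T stays 380 K; PV = const ⇒ V₂ = 38.0 L, P₂ = 182 kPa.
ΔU = 0 (ideal gas, T constant).
W = nRT ln(V₂/V₁) = 2.18×8.314×380×ln(2.75) = 6980 J.
Q = ΔU + W = 6980 J.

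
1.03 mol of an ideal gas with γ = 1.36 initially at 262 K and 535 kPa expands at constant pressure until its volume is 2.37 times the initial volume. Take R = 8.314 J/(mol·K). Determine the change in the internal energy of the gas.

8540 J

V₁ = nRT₁/P₁ = 1.03×8.314×262/535 = 4.19 L.
Isobaric: P stays 535 kPa; V/T = const ⇒ T₂ = 621 K, V₂ = 9.94 L.
For an ideal gas ΔU = nCvΔT with Cv = R/(γ−1) = 23.1 J/(mol·K).
ΔU = 1.03×23.1×(621−262) = 8540 J.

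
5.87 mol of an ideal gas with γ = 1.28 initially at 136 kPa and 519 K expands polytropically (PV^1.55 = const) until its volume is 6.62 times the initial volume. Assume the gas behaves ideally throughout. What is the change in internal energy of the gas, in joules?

-58500 J

V₁ = nRT₁/P₁ = 5.87×8.314×519/136 = 186 L.
Polytropic n=1.55: T₂ = T₁(V₁/V₂)^(n−1) = 519×(0.151)^0.55 = 184 K; P₂ = P₁(V₁/V₂)^n = 7.26 kPa.
For an ideal gas ΔU = nCvΔT with Cv = R/(γ−1) = 29.7 J/(mol·K).
ΔU = 5.87×29.7×(184−519) = -58500 J.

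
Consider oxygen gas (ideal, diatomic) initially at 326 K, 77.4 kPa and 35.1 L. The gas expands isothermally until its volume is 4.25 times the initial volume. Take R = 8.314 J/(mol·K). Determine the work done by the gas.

3930 J

n = P₁V₁/(RT₁) = 77.4×35.1/(8.314×326) = 1.00 mol.
Isothermal: T stays 326 K; PV = const ⇒ V₂ = 149 L, P₂ = 18.2 kPa.
W = nRT ln(V₂/V₁) = 1.00×8.314×326×ln(4.25) = 3930 J.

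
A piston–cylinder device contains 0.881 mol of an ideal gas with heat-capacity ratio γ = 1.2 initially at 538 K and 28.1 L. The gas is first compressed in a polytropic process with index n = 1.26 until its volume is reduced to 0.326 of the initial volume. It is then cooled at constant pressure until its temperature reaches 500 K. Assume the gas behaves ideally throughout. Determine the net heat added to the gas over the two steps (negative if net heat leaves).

-8130 J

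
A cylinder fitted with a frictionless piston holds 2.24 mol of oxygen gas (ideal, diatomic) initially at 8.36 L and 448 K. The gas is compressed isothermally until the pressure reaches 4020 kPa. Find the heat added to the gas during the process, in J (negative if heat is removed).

P₁ = nRT₁/V₁ = 2.24×8.314×448/8.36 = 998 kPa.
Isothermal: T stays 448 K; PV = const ⇒ V₂ = 2.08 L, P₂ = 4020 kPa.
ΔU = 0 (ideal gas, T constant).
W = nRT ln(V₂/V₁) = 2.24×8.314×448×ln(0.248) = -11600 J.
Q = ΔU + W = -11600 J.

-11600 J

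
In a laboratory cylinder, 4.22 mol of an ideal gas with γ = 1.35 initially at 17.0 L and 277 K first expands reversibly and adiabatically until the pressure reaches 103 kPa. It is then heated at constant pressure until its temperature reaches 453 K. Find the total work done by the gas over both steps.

P₁ = nRT₁/V₁ = 4.22×8.314×277/17.0 = 572 kPa.
Step 1 — Adiabatic: T₂/T₁ = (P₂/P₁)^((γ−1)/γ) ⇒ T₂ = 277×(0.180)^0.259 = 178 K; V₂ = 60.5 L.
ΔU = nCvΔT = 4.22×23.8×(178−277) = -9960 J.
Q = 0 for an adiabatic process, so W = −ΔU = 9960 J.
State after step 1: P = 103 kPa, V = 60.5 L, T = 178 K.
Step 2 — Isobaric: P stays 103 kPa; V/T = const ⇒ T₂ = 453 K, V₂ = 154 L.
W = PΔV = 103×(154−60.5) kPa·L = 9660 J.
ΔU = nCvΔT = 4.22×23.8×(453−178) = 27600 J.
Q = ΔU + W = nCpΔT = 37300 J.
Net over both steps: W = 19600 J, Q = 37300 J, ΔU = 17600 J.

19600 J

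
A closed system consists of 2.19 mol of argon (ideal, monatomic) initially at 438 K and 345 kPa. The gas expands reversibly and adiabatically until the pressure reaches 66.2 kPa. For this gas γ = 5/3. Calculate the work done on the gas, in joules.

V₁ = nRT₁/P₁ = 2.19×8.314×438/345 = 23.1 L.
Adiabatic: T₂/T₁ = (P₂/P₁)^((γ−1)/γ) ⇒ T₂ = 438×(0.192)^0.400 = 226 K; V₂ = 62.2 L.
ΔU = nCvΔT = 2.19×12.5×(226−438) = -5780 J.
Q = 0 for an adiabatic process, so W = −ΔU = 5780 J.
Work done on the gas = −W_by = -5780 J.

-5780 J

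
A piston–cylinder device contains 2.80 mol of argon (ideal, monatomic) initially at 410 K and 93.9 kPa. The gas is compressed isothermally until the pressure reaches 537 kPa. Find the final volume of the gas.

17.8 L

V₁ = nRT₁/P₁ = 2.80×8.314×410/93.9 = 102 L.
Isothermal: T stays 410 K; PV = const ⇒ V₂ = 17.8 L, P₂ = 537 kPa.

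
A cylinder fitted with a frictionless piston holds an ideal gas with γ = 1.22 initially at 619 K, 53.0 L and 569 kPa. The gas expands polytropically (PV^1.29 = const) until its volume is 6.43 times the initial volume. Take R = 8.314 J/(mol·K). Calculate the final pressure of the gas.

Polytropic n=1.29: T₂ = T₁(V₁/V₂)^(n−1) = 619×(0.156)^0.29 = 361 K; P₂ = P₁(V₁/V₂)^n = 51.6 kPa.

51.6 kPa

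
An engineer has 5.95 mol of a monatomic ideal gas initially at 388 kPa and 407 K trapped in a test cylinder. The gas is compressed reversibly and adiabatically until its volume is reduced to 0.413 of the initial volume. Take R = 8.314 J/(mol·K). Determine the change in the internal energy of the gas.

24300 J

V₁ = nRT₁/P₁ = 5.95×8.314×407/388 = 51.9 L.
Adiabatic: TV^(γ−1) = const ⇒ T₂ = 407×(2.42)^0.667 = 734 K; PV^γ = const ⇒ P₂ = 1690 kPa.
For an ideal gas ΔU = nCvΔT with Cv = (3/2)R = 12.5 J/(mol·K).
ΔU = 5.95×12.5×(734−407) = 24300 J.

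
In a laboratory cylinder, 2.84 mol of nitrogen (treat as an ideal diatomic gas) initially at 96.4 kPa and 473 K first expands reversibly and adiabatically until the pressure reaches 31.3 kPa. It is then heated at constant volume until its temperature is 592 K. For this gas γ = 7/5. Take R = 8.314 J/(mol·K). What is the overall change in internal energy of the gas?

7020 J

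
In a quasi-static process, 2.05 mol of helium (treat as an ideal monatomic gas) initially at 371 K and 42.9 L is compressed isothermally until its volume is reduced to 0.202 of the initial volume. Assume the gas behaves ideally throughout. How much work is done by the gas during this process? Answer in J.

P₁ = nRT₁/V₁ = 2.05×8.314×371/42.9 = 147 kPa.
Isothermal: T stays 371 K; PV = const ⇒ V₂ = 8.67 L, P₂ = 730 kPa.
W = nRT ln(V₂/V₁) = 2.05×8.314×371×ln(0.202) = -10100 J.

-10100 J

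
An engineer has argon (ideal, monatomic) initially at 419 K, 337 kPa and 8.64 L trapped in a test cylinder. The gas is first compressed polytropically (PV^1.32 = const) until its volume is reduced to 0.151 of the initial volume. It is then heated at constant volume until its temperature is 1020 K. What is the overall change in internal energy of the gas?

n = P₁V₁/(RT₁) = 337×8.64/(8.314×419) = 0.836 mol.
Step 1 — Polytropic n=1.32: T₂ = T₁(V₁/V₂)^(n−1) = 419×(6.62)^0.32 = 767 K; P₂ = P₁(V₁/V₂)^n = 4090 kPa.
W = (P₁V₁−P₂V₂)/(n−1) = (337×8.64−4090×1.30)/0.32 = -7560 J.
ΔU = nCvΔT = 0.836×12.5×(767−419) = 3630 J.
Q = ΔU + W = -3930 J.
State after step 1: P = 4090 kPa, V = 1.30 L, T = 767 K.
Step 2 — Isochoric: V stays 1.30 L; P/T = const ⇒ T₂ = 1020 K, P₂ = 5430 kPa.
W = 0 (no volume change).
ΔU = nCvΔT = 0.836×12.5×(1020−767) = 2630 J.
Q = ΔU = 2630 J.
Net over both steps: W = -7560 J, Q = -1300 J, ΔU = 6260 J.

6260 J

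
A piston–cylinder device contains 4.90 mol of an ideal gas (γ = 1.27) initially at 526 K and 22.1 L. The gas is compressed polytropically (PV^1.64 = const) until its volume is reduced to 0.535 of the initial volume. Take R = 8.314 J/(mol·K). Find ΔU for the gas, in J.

39100 J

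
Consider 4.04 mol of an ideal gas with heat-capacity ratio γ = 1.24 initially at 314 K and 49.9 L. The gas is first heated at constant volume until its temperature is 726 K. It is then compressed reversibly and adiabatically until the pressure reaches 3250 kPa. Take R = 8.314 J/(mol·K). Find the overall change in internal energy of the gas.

103000 J

P₁ = nRT₁/V₁ = 4.04×8.314×314/49.9 = 211 kPa.
Step 1 — Isochoric: V stays 49.9 L; P/T = const ⇒ T₂ = 726 K, P₂ = 489 kPa.
W = 0 (no volume change).
ΔU = nCvΔT = 4.04×34.6×(726−314) = 57700 J.
Q = ΔU = 57700 J.
State after step 1: P = 489 kPa, V = 49.9 L, T = 726 K.
Step 2 — Adiabatic: T₂/T₁ = (P₂/P₁)^((γ−1)/γ) ⇒ T₂ = 726×(6.65)^0.194 = 1050 K; V₂ = 10.8 L.
ΔU = nCvΔT = 4.04×34.6×(1050−726) = 45000 J.
Q = 0 for an adiabatic process, so W = −ΔU = -45000 J.
Net over both steps: W = -45000 J, Q = 57700 J, ΔU = 103000 J.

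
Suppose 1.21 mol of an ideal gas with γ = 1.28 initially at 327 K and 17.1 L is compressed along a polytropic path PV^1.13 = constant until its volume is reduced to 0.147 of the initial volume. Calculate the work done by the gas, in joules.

-7160 J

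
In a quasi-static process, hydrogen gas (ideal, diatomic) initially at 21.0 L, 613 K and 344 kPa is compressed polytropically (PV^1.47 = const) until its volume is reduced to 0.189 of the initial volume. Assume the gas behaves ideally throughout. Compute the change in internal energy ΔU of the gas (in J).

n = P₁V₁/(RT₁) = 344×21.0/(8.314×613) = 1.42 mol.
Polytropic n=1.47: T₂ = T₁(V₁/V₂)^(n−1) = 613×(5.29)^0.47 = 1340 K; P₂ = P₁(V₁/V₂)^n = 3980 kPa.
For an ideal gas ΔU = nCvΔT with Cv = (5/2)R = 20.8 J/(mol·K).
ΔU = 1.42×20.8×(1340−613) = 21500 J.

21500 J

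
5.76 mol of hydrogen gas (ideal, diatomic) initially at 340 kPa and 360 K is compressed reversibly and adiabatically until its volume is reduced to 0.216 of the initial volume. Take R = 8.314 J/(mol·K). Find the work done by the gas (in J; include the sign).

V₁ = nRT₁/P₁ = 5.76×8.314×360/340 = 50.7 L.
Adiabatic: TV^(γ−1) = const ⇒ T₂ = 360×(4.63)^0.400 = 665 K; PV^γ = const ⇒ P₂ = 2910 kPa.
ΔU = nCvΔT = 5.76×20.8×(665−360) = 36500 J.
Q = 0 for an adiabatic process, so W = −ΔU = -36500 J.

-36500 J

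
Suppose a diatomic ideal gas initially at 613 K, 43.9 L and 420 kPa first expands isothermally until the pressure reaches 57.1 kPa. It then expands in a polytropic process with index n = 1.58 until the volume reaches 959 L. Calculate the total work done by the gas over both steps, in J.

51700 J

n = P₁V₁/(RT₁) = 420×43.9/(8.314×613) = 3.62 mol.
Step 1 — Isothermal: T stays 613 K; PV = const ⇒ V₂ = 323 L, P₂ = 57.1 kPa.
ΔU = 0 (ideal gas, T constant).
W = nRT ln(V₂/V₁) = 3.62×8.314×613×ln(7.36) = 36800 J.
Q = ΔU + W = 36800 J.
State after step 1: P = 57.1 kPa, V = 323 L, T = 613 K.
Step 2 — Polytropic n=1.58: T₂ = T₁(V₁/V₂)^(n−1) = 613×(0.337)^0.58 = 326 K; P₂ = P₁(V₁/V₂)^n = 10.2 kPa.
W = (P₁V₁−P₂V₂)/(n−1) = (57.1×323−10.2×959)/0.58 = 14900 J.
ΔU = nCvΔT = 3.62×20.8×(326−613) = -21600 J.
Q = ΔU + W = -6700 J.
Net over both steps: W = 51700 J, Q = 30100 J, ΔU = -21600 J.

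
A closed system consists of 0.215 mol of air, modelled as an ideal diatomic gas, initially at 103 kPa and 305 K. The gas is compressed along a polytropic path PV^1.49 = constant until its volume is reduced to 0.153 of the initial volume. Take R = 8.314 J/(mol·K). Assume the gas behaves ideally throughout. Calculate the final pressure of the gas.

V₁ = nRT₁/P₁ = 0.215×8.314×305/103 = 5.29 L.
Polytropic n=1.49: T₂ = T₁(V₁/V₂)^(n−1) = 305×(6.54)^0.49 = 765 K; P₂ = P₁(V₁/V₂)^n = 1690 kPa.

1690 kPa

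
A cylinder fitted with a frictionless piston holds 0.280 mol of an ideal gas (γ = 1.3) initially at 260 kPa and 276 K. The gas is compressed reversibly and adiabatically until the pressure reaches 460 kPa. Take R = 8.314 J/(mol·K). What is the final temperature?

315 K

V₁ = nRT₁/P₁ = 0.280×8.314×276/260 = 2.47 L.
Adiabatic: T₂/T₁ = (P₂/P₁)^((γ−1)/γ) ⇒ T₂ = 276×(1.77)^0.231 = 315 K; V₂ = 1.59 L.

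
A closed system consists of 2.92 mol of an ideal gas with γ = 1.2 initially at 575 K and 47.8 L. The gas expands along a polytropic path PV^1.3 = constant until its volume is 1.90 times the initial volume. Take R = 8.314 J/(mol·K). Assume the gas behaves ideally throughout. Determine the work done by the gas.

8150 J

P₁ = nRT₁/V₁ = 2.92×8.314×575/47.8 = 292 kPa.
Polytropic n=1.3: T₂ = T₁(V₁/V₂)^(n−1) = 575×(0.526)^0.30 = 474 K; P₂ = P₁(V₁/V₂)^n = 127 kPa.
W = (P₁V₁−P₂V₂)/(n−1) = (292×47.8−127×90.8)/0.30 = 8150 J.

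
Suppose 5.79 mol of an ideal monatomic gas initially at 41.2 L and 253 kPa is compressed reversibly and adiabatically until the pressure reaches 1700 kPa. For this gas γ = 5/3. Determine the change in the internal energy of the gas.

17900 J

T₁ = P₁V₁/(nR) = 253×41.2/(5.79×8.314) = 217 K.
Adiabatic: T₂/T₁ = (P₂/P₁)^((γ−1)/γ) ⇒ T₂ = 217×(6.72)^0.400 = 464 K; V₂ = 13.1 L.
For an ideal gas ΔU = nCvΔT with Cv = (3/2)R = 12.5 J/(mol·K).
ΔU = 5.79×12.5×(464−217) = 17900 J.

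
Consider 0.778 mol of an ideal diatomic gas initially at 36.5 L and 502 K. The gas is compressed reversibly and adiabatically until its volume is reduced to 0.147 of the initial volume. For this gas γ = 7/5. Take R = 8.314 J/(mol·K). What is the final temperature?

1080 K

P₁ = nRT₁/V₁ = 0.778×8.314×502/36.5 = 89.0 kPa.
Adiabatic: TV^(γ−1) = const ⇒ T₂ = 502×(6.80)^0.400 = 1080 K; PV^γ = const ⇒ P₂ = 1300 kPa.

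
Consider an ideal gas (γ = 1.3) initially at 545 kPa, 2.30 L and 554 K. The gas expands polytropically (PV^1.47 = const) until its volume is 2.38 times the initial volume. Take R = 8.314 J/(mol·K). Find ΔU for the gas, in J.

n = P₁V₁/(RT₁) = 545×2.30/(8.314×554) = 0.272 mol.
Polytropic n=1.47: T₂ = T₁(V₁/V₂)^(n−1) = 554×(0.420)^0.47 = 369 K; P₂ = P₁(V₁/V₂)^n = 152 kPa.
For an ideal gas ΔU = nCvΔT with Cv = R/(γ−1) = 27.7 J/(mol·K).
ΔU = 0.272×27.7×(369−554) = -1400 J.

-1400 J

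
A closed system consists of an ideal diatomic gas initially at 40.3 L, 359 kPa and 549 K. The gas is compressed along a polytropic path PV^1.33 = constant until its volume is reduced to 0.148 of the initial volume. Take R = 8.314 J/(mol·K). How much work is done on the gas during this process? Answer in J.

n = P₁V₁/(RT₁) = 359×40.3/(8.314×549) = 3.17 mol.
Polytropic n=1.33: T₂ = T₁(V₁/V₂)^(n−1) = 549×(6.76)^0.33 = 1030 K; P₂ = P₁(V₁/V₂)^n = 4560 kPa.
W = (P₁V₁−P₂V₂)/(n−1) = (359×40.3−4560×5.96)/0.33 = -38500 J.
Work done on the gas = −W_by = 38500 J.

38500 J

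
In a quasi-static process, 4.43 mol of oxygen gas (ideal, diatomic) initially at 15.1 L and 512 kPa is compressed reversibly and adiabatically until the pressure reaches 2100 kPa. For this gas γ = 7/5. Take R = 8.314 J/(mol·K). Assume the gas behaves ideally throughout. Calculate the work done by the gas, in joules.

T₁ = P₁V₁/(nR) = 512×15.1/(4.43×8.314) = 210 K.
Adiabatic: T₂/T₁ = (P₂/P₁)^((γ−1)/γ) ⇒ T₂ = 210×(4.10)^0.286 = 314 K; V₂ = 5.51 L.
ΔU = nCvΔT = 4.43×20.8×(314−210) = 9600 J.
Q = 0 for an adiabatic process, so W = −ΔU = -9600 J.

-9600 J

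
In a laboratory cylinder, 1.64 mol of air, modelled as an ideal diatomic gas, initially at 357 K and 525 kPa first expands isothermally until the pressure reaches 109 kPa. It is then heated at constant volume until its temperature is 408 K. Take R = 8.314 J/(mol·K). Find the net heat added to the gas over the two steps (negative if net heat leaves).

9390 J

V₁ = nRT₁/P₁ = 1.64×8.314×357/525 = 9.27 L.
Step 1 — Isothermal: T stays 357 K; PV = const ⇒ V₂ = 44.7 L, P₂ = 109 kPa.
ΔU = 0 (ideal gas, T constant).
W = nRT ln(V₂/V₁) = 1.64×8.314×357×ln(4.82) = 7650 J.
Q = ΔU + W = 7650 J.
State after step 1: P = 109 kPa, V = 44.7 L, T = 357 K.
Step 2 — Isochoric: V stays 44.7 L; P/T = const ⇒ T₂ = 408 K, P₂ = 125 kPa.
W = 0 (no volume change).
ΔU = nCvΔT = 1.64×20.8×(408−357) = 1740 J.
Q = ΔU = 1740 J.
Net over both steps: W = 7650 J, Q = 9390 J, ΔU = 1740 J.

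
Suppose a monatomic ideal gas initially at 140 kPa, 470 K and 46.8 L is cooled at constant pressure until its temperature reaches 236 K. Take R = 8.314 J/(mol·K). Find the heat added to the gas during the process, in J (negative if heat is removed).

-8160 J

n = P₁V₁/(RT₁) = 140×46.8/(8.314×470) = 1.68 mol.
Isobaric: P stays 140 kPa; V/T = const ⇒ T₂ = 236 K, V₂ = 23.5 L.
W = PΔV = 140×(23.5−46.8) kPa·L = -3260 J.
ΔU = nCvΔT = 1.68×12.5×(236−470) = -4890 J.
Q = ΔU + W = nCpΔT = -8160 J.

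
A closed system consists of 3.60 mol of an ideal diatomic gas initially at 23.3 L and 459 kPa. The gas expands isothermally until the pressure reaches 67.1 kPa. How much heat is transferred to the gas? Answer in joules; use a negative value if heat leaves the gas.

T₁ = P₁V₁/(nR) = 459×23.3/(3.60×8.314) = 357 K.
Isothermal: T stays 357 K; PV = const ⇒ V₂ = 159 L, P₂ = 67.1 kPa.
ΔU = 0 (ideal gas, T constant).
W = nRT ln(V₂/V₁) = 3.60×8.314×357×ln(6.84) = 20600 J.
Q = ΔU + W = 20600 J.

20600 J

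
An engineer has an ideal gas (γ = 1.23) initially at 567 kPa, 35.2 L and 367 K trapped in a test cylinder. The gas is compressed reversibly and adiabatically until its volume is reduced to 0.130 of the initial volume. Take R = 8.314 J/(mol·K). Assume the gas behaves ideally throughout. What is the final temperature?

587 K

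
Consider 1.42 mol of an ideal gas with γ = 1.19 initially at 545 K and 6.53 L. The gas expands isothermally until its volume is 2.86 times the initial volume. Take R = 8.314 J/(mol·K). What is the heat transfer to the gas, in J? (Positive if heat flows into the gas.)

6760 J

P₁ = nRT₁/V₁ = 1.42×8.314×545/6.53 = 985 kPa.
Isothermal: T stays 545 K; PV = const ⇒ V₂ = 18.7 L, P₂ = 345 kPa.
ΔU = 0 (ideal gas, T constant).
W = nRT ln(V₂/V₁) = 1.42×8.314×545×ln(2.86) = 6760 J.
Q = ΔU + W = 6760 J.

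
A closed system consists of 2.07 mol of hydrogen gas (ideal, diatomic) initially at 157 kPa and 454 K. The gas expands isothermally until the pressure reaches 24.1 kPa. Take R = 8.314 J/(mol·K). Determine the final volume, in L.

324 L

V₁ = nRT₁/P₁ = 2.07×8.314×454/157 = 49.8 L.
Isothermal: T stays 454 K; PV = const ⇒ V₂ = 324 L, P₂ = 24.1 kPa.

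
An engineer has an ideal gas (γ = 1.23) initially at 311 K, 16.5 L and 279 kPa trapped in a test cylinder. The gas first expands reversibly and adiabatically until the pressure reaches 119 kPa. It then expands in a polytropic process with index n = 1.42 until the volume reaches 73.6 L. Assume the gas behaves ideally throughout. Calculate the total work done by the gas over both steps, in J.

n = P₁V₁/(RT₁) = 279×16.5/(8.314×311) = 1.78 mol.
Step 1 — Adiabatic: T₂/T₁ = (P₂/P₁)^((γ−1)/γ) ⇒ T₂ = 311×(0.427)^0.187 = 265 K; V₂ = 33.0 L.
ΔU = nCvΔT = 1.78×36.1×(265−311) = -2950 J.
Q = 0 for an adiabatic process, so W = −ΔU = 2950 J.
State after step 1: P = 119 kPa, V = 33.0 L, T = 265 K.
Step 2 — Polytropic n=1.42: T₂ = T₁(V₁/V₂)^(n−1) = 265×(0.448)^0.42 = 189 K; P₂ = P₁(V₁/V₂)^n = 38.1 kPa.
W = (P₁V₁−P₂V₂)/(n−1) = (119×33.0−38.1×73.6)/0.42 = 2670 J.
ΔU = nCvΔT = 1.78×36.1×(189−265) = -4880 J.
Q = ΔU + W = -2210 J.
Net over both steps: W = 5620 J, Q = -2210 J, ΔU = -7830 J.

5620 J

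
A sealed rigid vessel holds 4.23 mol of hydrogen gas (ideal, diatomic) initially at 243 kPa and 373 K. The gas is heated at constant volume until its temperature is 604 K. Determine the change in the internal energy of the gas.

V₁ = nRT₁/P₁ = 4.23×8.314×373/243 = 54.0 L.
Isochoric: V stays 54.0 L; P/T = const ⇒ T₂ = 604 K, P₂ = 393 kPa.
For an ideal gas ΔU = nCvΔT with Cv = (5/2)R = 20.8 J/(mol·K).
ΔU = 4.23×20.8×(604−373) = 20300 J.

20300 J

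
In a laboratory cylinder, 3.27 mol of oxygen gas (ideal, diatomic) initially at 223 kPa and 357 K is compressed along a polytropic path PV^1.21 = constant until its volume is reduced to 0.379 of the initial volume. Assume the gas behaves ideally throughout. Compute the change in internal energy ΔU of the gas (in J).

V₁ = nRT₁/P₁ = 3.27×8.314×357/223 = 43.5 L.
Polytropic n=1.21: T₂ = T₁(V₁/V₂)^(n−1) = 357×(2.64)^0.21 = 438 K; P₂ = P₁(V₁/V₂)^n = 721 kPa.
For an ideal gas ΔU = nCvΔT with Cv = (5/2)R = 20.8 J/(mol·K).
ΔU = 3.27×20.8×(438−357) = 5480 J.

5480 J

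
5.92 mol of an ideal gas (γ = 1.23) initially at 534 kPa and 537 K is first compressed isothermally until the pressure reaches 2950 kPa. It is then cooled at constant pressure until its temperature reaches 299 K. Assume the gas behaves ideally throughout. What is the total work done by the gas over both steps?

-56900 J

V₁ = nRT₁/P₁ = 5.92×8.314×537/534 = 49.5 L.
Step 1 — Isothermal: T stays 537 K; PV = const ⇒ V₂ = 8.96 L, P₂ = 2950 kPa.
ΔU = 0 (ideal gas, T constant).
W = nRT ln(V₂/V₁) = 5.92×8.314×537×ln(0.181) = -45200 J.
Q = ΔU + W = -45200 J.
State after step 1: P = 2950 kPa, V = 8.96 L, T = 537 K.
Step 2 — Isobaric: P stays 2950 kPa; V/T = const ⇒ T₂ = 299 K, V₂ = 4.99 L.
W = PΔV = 2950×(4.99−8.96) kPa·L = -11700 J.
ΔU = nCvΔT = 5.92×36.1×(299−537) = -50900 J.
Q = ΔU + W = nCpΔT = -62600 J.
Net over both steps: W = -56900 J, Q = -108000 J, ΔU = -50900 J.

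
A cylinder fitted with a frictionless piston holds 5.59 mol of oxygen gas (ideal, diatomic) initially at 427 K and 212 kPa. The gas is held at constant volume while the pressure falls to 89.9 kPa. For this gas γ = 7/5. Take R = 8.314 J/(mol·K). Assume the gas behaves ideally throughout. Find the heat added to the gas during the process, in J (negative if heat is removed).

-28600 J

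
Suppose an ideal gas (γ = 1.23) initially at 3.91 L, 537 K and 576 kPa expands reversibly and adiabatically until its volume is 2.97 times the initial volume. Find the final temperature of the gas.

418 K

Adiabatic: TV^(γ−1) = const ⇒ T₂ = 537×(0.337)^0.230 = 418 K; PV^γ = const ⇒ P₂ = 151 kPa.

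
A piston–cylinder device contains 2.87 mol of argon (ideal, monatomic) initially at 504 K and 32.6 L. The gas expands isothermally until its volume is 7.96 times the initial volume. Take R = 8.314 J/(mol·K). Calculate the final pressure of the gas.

46.3 kPa

P₁ = nRT₁/V₁ = 2.87×8.314×504/32.6 = 369 kPa.
Isothermal: T stays 504 K; PV = const ⇒ V₂ = 259 L, P₂ = 46.3 kPa.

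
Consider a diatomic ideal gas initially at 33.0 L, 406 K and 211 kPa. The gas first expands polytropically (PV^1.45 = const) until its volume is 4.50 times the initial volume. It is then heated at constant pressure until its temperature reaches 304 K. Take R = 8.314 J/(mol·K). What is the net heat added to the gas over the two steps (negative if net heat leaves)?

4910 J

n = P₁V₁/(RT₁) = 211×33.0/(8.314×406) = 2.06 mol.
Step 1 — Polytropic n=1.45: T₂ = T₁(V₁/V₂)^(n−1) = 406×(0.222)^0.45 = 206 K; P₂ = P₁(V₁/V₂)^n = 23.8 kPa.
W = (P₁V₁−P₂V₂)/(n−1) = (211×33.0−23.8×148)/0.45 = 7610 J.
ΔU = nCvΔT = 2.06×20.8×(206−406) = -8560 J.
Q = ΔU + W = -951 J.
State after step 1: P = 23.8 kPa, V = 148 L, T = 206 K.
Step 2 — Isobaric: P stays 23.8 kPa; V/T = const ⇒ T₂ = 304 K, V₂ = 219 L.
W = PΔV = 23.8×(219−148) kPa·L = 1670 J.
ΔU = nCvΔT = 2.06×20.8×(304−206) = 4190 J.
Q = ΔU + W = nCpΔT = 5860 J.
Net over both steps: W = 9280 J, Q = 4910 J, ΔU = -4370 J.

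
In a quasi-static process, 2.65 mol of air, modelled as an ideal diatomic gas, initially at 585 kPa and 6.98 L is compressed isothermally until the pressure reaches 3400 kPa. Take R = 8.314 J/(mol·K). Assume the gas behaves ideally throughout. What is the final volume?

T₁ = P₁V₁/(nR) = 585×6.98/(2.65×8.314) = 185 K.
Isothermal: T stays 185 K; PV = const ⇒ V₂ = 1.20 L, P₂ = 3400 kPa.

1.20 L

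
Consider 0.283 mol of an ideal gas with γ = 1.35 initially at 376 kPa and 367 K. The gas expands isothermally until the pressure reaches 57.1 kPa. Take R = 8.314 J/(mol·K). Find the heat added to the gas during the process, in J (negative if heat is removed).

1630 J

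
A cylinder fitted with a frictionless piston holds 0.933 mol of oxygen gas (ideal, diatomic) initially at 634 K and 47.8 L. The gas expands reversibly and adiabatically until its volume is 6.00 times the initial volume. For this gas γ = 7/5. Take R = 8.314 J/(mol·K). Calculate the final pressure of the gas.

P₁ = nRT₁/V₁ = 0.933×8.314×634/47.8 = 103 kPa.
Adiabatic: TV^(γ−1) = const ⇒ T₂ = 634×(0.167)^0.400 = 310 K; PV^γ = const ⇒ P₂ = 8.37 kPa.

8.37 kPa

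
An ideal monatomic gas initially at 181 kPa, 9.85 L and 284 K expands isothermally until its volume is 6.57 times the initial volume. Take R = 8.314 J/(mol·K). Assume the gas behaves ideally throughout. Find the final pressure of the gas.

27.5 kPa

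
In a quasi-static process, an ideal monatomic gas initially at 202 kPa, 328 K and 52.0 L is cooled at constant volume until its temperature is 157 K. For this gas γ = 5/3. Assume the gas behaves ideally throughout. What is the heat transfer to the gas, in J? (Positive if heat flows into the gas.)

n = P₁V₁/(RT₁) = 202×52.0/(8.314×328) = 3.85 mol.
Isochoric: V stays 52.0 L; P/T = const ⇒ T₂ = 157 K, P₂ = 96.7 kPa.
W = 0 (no volume change).
ΔU = nCvΔT = 3.85×12.5×(157−328) = -8210 J.
Q = ΔU = -8210 J.

-8210 J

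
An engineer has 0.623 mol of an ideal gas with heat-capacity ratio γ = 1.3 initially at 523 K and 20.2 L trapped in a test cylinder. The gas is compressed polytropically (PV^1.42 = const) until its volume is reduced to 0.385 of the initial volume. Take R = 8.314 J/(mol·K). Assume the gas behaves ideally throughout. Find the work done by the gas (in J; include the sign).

-3180 J

P₁ = nRT₁/V₁ = 0.623×8.314×523/20.2 = 134 kPa.
Polytropic n=1.42: T₂ = T₁(V₁/V₂)^(n−1) = 523×(2.60)^0.42 = 781 K; P₂ = P₁(V₁/V₂)^n = 520 kPa.
W = (P₁V₁−P₂V₂)/(n−1) = (134×20.2−520×7.78)/0.42 = -3180 J.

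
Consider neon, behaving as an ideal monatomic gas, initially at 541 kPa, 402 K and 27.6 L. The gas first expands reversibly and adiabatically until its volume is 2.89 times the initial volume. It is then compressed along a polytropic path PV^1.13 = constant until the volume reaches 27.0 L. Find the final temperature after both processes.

n = P₁V₁/(RT₁) = 541×27.6/(8.314×402) = 4.47 mol.
Step 1 — Adiabatic: TV^(γ−1) = const ⇒ T₂ = 402×(0.346)^0.667 = 198 K; PV^γ = const ⇒ P₂ = 92.3 kPa.
ΔU = nCvΔT = 4.47×12.5×(198−402) = -11400 J.
Q = 0 for an adiabatic process, so W = −ΔU = 11400 J.
State after step 1: P = 92.3 kPa, V = 79.8 L, T = 198 K.
Step 2 — Polytropic n=1.13: T₂ = T₁(V₁/V₂)^(n−1) = 198×(2.95)^0.13 = 228 K; P₂ = P₁(V₁/V₂)^n = 314 kPa.
W = (P₁V₁−P₂V₂)/(n−1) = (92.3×79.8−314×27.0)/0.13 = -8560 J.
ΔU = nCvΔT = 4.47×12.5×(228−198) = 1670 J.
Q = ΔU + W = -6890 J.
Net over both steps: W = 2800 J, Q = -6890 J, ΔU = -9690 J.

228 K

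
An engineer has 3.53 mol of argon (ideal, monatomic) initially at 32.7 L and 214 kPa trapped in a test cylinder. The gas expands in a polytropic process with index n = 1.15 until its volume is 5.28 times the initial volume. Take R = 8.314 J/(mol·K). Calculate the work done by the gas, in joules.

10300 J

T₁ = P₁V₁/(nR) = 214×32.7/(3.53×8.314) = 238 K.
Polytropic n=1.15: T₂ = T₁(V₁/V₂)^(n−1) = 238×(0.189)^0.15 = 186 K; P₂ = P₁(V₁/V₂)^n = 31.6 kPa.
W = (P₁V₁−P₂V₂)/(n−1) = (214×32.7−31.6×173)/0.15 = 10300 J.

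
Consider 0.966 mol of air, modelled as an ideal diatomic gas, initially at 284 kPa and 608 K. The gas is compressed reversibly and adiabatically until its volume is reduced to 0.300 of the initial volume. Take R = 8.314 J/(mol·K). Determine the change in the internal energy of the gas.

7550 J

V₁ = nRT₁/P₁ = 0.966×8.314×608/284 = 17.2 L.
Adiabatic: TV^(γ−1) = const ⇒ T₂ = 608×(3.33)^0.400 = 984 K; PV^γ = const ⇒ P₂ = 1530 kPa.
For an ideal gas ΔU = nCvΔT with Cv = (5/2)R = 20.8 J/(mol·K).
ΔU = 0.966×20.8×(984−608) = 7550 J.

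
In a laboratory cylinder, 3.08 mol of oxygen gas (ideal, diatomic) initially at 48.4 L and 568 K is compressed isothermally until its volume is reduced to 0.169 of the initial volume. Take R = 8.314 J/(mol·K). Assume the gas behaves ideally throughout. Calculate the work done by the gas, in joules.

P₁ = nRT₁/V₁ = 3.08×8.314×568/48.4 = 301 kPa.
Isothermal: T stays 568 K; PV = const ⇒ V₂ = 8.18 L, P₂ = 1780 kPa.
W = nRT ln(V₂/V₁) = 3.08×8.314×568×ln(0.169) = -25900 J.

-25900 J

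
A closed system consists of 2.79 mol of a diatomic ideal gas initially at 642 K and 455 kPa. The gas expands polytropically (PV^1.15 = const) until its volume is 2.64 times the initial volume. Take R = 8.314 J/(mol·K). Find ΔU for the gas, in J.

V₁ = nRT₁/P₁ = 2.79×8.314×642/455 = 32.7 L.
Polytropic n=1.15: T₂ = T₁(V₁/V₂)^(n−1) = 642×(0.379)^0.15 = 555 K; P₂ = P₁(V₁/V₂)^n = 149 kPa.
For an ideal gas ΔU = nCvΔT with Cv = (5/2)R = 20.8 J/(mol·K).
ΔU = 2.79×20.8×(555−642) = -5050 J.

-5050 J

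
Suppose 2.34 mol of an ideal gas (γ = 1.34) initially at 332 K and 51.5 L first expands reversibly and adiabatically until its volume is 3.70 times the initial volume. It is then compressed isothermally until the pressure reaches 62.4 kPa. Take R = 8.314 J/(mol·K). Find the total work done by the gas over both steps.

2450 J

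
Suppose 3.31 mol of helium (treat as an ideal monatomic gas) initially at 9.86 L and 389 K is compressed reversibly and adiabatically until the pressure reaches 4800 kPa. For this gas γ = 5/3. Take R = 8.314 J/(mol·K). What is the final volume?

4.04 L

P₁ = nRT₁/V₁ = 3.31×8.314×389/9.86 = 1090 kPa.
Adiabatic: T₂/T₁ = (P₂/P₁)^((γ−1)/γ) ⇒ T₂ = 389×(4.42)^0.400 = 705 K; V₂ = 4.04 L.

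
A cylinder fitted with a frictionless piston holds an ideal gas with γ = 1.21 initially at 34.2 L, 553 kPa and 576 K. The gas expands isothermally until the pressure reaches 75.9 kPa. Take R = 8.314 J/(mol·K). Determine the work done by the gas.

37600 J

n = P₁V₁/(RT₁) = 553×34.2/(8.314×576) = 3.95 mol.
Isothermal: T stays 576 K; PV = const ⇒ V₂ = 249 L, P₂ = 75.9 kPa.
W = nRT ln(V₂/V₁) = 3.95×8.314×576×ln(7.29) = 37600 J.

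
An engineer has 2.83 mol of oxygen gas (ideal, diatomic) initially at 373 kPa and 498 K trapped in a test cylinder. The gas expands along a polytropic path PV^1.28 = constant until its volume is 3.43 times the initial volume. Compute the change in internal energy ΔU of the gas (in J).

V₁ = nRT₁/P₁ = 2.83×8.314×498/373 = 31.4 L.
Polytropic n=1.28: T₂ = T₁(V₁/V₂)^(n−1) = 498×(0.292)^0.28 = 353 K; P₂ = P₁(V₁/V₂)^n = 77.0 kPa.
For an ideal gas ΔU = nCvΔT with Cv = (5/2)R = 20.8 J/(mol·K).
ΔU = 2.83×20.8×(353−498) = -8550 J.

-8550 J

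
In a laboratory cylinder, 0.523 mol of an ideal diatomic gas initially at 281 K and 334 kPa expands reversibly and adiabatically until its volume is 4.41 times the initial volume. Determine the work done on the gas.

-1370 J

V₁ = nRT₁/P₁ = 0.523×8.314×281/334 = 3.66 L.
Adiabatic: TV^(γ−1) = const ⇒ T₂ = 281×(0.227)^0.400 = 155 K; PV^γ = const ⇒ P₂ = 41.8 kPa.
ΔU = nCvΔT = 0.523×20.8×(155−281) = -1370 J.
Q = 0 for an adiabatic process, so W = −ΔU = 1370 J.
Work done on the gas = −W_by = -1370 J.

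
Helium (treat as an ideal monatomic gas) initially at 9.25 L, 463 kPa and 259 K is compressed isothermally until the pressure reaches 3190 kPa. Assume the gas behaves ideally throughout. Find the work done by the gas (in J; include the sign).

-8270 J

n = P₁V₁/(RT₁) = 463×9.25/(8.314×259) = 1.99 mol.
Isothermal: T stays 259 K; PV = const ⇒ V₂ = 1.34 L, P₂ = 3190 kPa.
W = nRT ln(V₂/V₁) = 1.99×8.314×259×ln(0.145) = -8270 J.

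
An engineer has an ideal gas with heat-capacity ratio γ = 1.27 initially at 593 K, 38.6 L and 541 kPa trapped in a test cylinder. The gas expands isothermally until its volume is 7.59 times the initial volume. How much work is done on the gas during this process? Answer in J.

n = P₁V₁/(RT₁) = 541×38.6/(8.314×593) = 4.24 mol.
Isothermal: T stays 593 K; PV = const ⇒ V₂ = 293 L, P₂ = 71.3 kPa.
W = nRT ln(V₂/V₁) = 4.24×8.314×593×ln(7.59) = 42300 J.
Work done on the gas = −W_by = -42300 J.

-42300 J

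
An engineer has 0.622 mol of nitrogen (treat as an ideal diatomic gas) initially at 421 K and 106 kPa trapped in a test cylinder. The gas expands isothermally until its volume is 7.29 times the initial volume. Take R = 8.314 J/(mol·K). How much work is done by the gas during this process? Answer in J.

4320 J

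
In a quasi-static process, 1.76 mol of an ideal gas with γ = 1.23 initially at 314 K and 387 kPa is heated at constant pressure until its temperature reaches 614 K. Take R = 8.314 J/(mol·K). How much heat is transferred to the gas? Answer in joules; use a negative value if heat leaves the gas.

V₁ = nRT₁/P₁ = 1.76×8.314×314/387 = 11.9 L.
Isobaric: P stays 387 kPa; V/T = const ⇒ T₂ = 614 K, V₂ = 23.2 L.
W = PΔV = 387×(23.2−11.9) kPa·L = 4390 J.
ΔU = nCvΔT = 1.76×36.1×(614−314) = 19100 J.
Q = ΔU + W = nCpΔT = 23500 J.

23500 J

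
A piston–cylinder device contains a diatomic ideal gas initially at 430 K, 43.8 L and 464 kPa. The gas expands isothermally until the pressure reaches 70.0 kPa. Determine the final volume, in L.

290 L

Isothermal: T stays 430 K; PV = const ⇒ V₂ = 290 L, P₂ = 70.0 kPa.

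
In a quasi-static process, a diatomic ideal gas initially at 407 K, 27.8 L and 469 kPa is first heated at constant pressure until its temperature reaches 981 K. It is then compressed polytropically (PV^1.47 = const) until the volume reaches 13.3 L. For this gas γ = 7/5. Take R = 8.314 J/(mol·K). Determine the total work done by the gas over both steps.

-57700 J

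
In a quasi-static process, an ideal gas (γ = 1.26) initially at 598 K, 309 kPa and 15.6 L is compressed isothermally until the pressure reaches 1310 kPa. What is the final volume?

3.68 L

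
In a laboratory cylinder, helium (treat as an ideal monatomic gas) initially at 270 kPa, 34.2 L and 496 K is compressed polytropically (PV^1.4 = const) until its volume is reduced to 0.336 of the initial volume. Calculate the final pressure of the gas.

1240 kPa

Polytropic n=1.4: T₂ = T₁(V₁/V₂)^(n−1) = 496×(2.98)^0.40 = 767 K; P₂ = P₁(V₁/V₂)^n = 1240 kPa.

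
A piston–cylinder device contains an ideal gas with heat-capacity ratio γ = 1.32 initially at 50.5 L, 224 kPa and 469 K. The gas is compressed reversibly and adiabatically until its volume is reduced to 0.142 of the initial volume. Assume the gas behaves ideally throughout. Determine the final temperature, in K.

Adiabatic: TV^(γ−1) = const ⇒ T₂ = 469×(7.04)^0.320 = 876 K; PV^γ = const ⇒ P₂ = 2950 kPa.

876 K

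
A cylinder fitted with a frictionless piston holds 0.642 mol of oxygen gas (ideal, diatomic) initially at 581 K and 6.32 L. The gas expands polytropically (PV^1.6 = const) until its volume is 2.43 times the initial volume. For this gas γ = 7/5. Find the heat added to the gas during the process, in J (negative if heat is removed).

P₁ = nRT₁/V₁ = 0.642×8.314×581/6.32 = 491 kPa.
Polytropic n=1.6: T₂ = T₁(V₁/V₂)^(n−1) = 581×(0.412)^0.60 = 341 K; P₂ = P₁(V₁/V₂)^n = 119 kPa.
W = (P₁V₁−P₂V₂)/(n−1) = (491×6.32−119×15.4)/0.60 = 2130 J.
ΔU = nCvΔT = 0.642×20.8×(341−581) = -3200 J.
Q = ΔU + W = -1070 J.

-1070 J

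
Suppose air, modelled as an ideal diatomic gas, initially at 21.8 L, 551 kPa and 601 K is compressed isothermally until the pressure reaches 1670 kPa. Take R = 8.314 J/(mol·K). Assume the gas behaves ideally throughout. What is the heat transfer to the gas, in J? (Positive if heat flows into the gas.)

n = P₁V₁/(RT₁) = 551×21.8/(8.314×601) = 2.40 mol.
Isothermal: T stays 601 K; PV = const ⇒ V₂ = 7.19 L, P₂ = 1670 kPa.
ΔU = 0 (ideal gas, T constant).
W = nRT ln(V₂/V₁) = 2.40×8.314×601×ln(0.330) = -13300 J.
Q = ΔU + W = -13300 J.

-13300 J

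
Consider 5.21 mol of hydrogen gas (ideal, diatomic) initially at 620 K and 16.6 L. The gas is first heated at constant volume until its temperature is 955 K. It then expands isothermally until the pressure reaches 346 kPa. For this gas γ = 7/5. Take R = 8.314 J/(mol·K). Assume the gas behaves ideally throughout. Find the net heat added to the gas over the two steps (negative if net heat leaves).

P₁ = nRT₁/V₁ = 5.21×8.314×620/16.6 = 1620 kPa.
Step 1 — Isochoric: V stays 16.6 L; P/T = const ⇒ T₂ = 955 K, P₂ = 2490 kPa.
W = 0 (no volume change).
ΔU = nCvΔT = 5.21×20.8×(955−620) = 36300 J.
Q = ΔU = 36300 J.
State after step 1: P = 2490 kPa, V = 16.6 L, T = 955 K.
Step 2 — Isothermal: T stays 955 K; PV = const ⇒ V₂ = 120 L, P₂ = 346 kPa.
ΔU = 0 (ideal gas, T constant).
W = nRT ln(V₂/V₁) = 5.21×8.314×955×ln(7.20) = 81700 J.
Q = ΔU + W = 81700 J.
Net over both steps: W = 81700 J, Q = 118000 J, ΔU = 36300 J.

118000 J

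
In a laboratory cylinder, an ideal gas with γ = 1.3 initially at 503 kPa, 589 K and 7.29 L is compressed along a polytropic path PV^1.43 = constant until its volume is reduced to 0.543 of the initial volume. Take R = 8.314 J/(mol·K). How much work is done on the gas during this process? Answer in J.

2560 J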